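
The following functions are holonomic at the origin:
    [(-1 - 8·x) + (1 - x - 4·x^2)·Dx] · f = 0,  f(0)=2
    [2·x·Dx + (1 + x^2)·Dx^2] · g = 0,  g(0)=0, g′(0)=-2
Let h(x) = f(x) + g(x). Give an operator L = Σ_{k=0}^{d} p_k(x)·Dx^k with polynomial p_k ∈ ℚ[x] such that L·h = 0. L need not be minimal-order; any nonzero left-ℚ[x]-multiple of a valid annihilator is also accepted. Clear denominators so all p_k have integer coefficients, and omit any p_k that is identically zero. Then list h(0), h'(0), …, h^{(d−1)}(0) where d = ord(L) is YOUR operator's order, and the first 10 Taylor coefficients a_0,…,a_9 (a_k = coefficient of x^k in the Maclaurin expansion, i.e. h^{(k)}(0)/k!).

f: a_k = 2, 2, 10, 18, 58, 130, 362, 882, 2330, 5858, …
g: a_k = 0, -2, 0, 2/3, 0, -2/5, 0, 2/7, 0, -2/9, …
Weyl lclm of L_f,L_g ⇒ L₀ (ord ≤ 3).
L = (-10 + 40·x + 478·x^2 + 864·x^3 + 2496·x^4 + 384·x^6)·Dx + (28 + 246·x + 316·x^2 + 1182·x^3 + 752·x^4 + 2048·x^5 + 48·x^6 + 384·x^7)·Dx^2 + (-5 - 8·x - 32·x^2 + 104·x^3 + 197·x^4 + 128·x^5 + 288·x^6 + 16·x^7 + 64·x^8)·Dx^3  (order 3).
h: a_k = 2, 0, 10, 56/3, 58, 648/5, 362, 6176/7, 2330, 52720/9, …
ICs: h(0) = 2, h′(0) = 0, h′′(0) = 20.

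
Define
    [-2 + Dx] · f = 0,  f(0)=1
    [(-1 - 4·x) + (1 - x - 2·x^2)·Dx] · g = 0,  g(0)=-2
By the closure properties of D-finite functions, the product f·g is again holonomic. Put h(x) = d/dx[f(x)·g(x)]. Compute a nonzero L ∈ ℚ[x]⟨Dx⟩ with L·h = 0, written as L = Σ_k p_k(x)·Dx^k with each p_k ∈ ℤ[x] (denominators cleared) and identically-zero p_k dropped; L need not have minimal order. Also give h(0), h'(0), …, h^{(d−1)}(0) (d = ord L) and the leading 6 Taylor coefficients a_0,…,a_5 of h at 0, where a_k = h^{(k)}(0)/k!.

L = (14 + 16·x - 12·x^2 - 16·x^3 + 16·x^4) + (-3 + x + 12·x^2 - 8·x^4)·Dx  (order 1).
h: a_k = -6, -28, -86, -232, -1738/3, -20884/15, …
ICs: h(0) = -6.

f: a_k = 1, 2, 2, 4/3, 2/3, 4/15, …
g: a_k = -2, -2, -6, -10, -22, -42, …
Sym-product of L_f,L_g gives L₀ (≤ ord 1).
Differentiate: ansatz ord ≤ ord L₀ ⇒ L.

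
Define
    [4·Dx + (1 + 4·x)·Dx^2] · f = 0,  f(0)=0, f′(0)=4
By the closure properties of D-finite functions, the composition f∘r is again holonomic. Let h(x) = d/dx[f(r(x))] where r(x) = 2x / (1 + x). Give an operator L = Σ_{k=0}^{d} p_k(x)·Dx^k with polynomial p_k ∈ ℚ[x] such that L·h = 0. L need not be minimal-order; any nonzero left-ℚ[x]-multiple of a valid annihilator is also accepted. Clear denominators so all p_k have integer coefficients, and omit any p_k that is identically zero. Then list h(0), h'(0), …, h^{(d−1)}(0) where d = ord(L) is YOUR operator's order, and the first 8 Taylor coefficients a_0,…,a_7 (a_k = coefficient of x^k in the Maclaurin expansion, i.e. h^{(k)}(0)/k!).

L = (10 + 18·x) + (1 + 10·x + 9·x^2)·Dx  (order 1).
h: a_k = 8, -80, 728, -6560, 59048, -531440, 4782968, -43046720, …
ICs: h(0) = 8.

f: a_k = 0, 4, -8, 64/3, -64, 1024/5, -2048/3, 16384/7, …
Change of var in L_f (x↦r) gives L₀.
h=h₀': d/dx-closure on L₀ ⇒ L.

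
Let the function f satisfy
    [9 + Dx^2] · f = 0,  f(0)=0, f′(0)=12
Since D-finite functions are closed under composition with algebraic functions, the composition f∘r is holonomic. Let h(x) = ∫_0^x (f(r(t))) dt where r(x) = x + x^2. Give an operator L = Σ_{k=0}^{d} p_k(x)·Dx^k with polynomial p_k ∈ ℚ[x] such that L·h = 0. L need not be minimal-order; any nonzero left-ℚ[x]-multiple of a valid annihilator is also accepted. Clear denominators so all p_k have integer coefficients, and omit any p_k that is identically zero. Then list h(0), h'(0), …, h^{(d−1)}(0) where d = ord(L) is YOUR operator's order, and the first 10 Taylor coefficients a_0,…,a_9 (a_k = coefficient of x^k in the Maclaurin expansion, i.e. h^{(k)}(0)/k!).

f: a_k = 0, 12, 0, -18, 0, 81/10, 0, -243/140, 0, 243/1120, …
Substitute x→r, Dx→(1/r')Dx; clear ⇒ L₀.
∫: right-multiply L₀ by Dx.
L = (9 + 54·x + 108·x^2 + 72·x^3)·Dx - 2·Dx^2 + (1 + 2·x)·Dx^3  (order 3).
h: a_k = 0, 0, 6, 4, -9/2, -54/5, -153/20, 45/14, 11097/1120, 153/20, …
ICs: h(0) = 0, h′(0) = 0, h′′(0) = 12.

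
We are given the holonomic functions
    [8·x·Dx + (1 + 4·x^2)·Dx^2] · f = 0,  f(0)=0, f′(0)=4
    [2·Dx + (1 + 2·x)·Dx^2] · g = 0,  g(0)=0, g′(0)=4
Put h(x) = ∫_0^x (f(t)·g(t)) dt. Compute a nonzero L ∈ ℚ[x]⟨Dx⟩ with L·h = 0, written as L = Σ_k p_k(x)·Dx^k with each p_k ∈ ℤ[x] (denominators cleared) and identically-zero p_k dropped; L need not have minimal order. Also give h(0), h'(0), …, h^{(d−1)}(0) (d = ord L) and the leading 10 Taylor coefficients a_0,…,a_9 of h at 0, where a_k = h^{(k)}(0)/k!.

L = (192 + 704·x + 2560·x^2 + 9984·x^3 + 15360·x^4 + 13312·x^5 + 4096·x^7)·Dx^2 + (72 + 992·x + 4928·x^2 + 15488·x^3 + 34816·x^4 + 47616·x^5 + 35840·x^6 + 6144·x^7 + 14336·x^8)·Dx^3 + (24 + 256·x + 1536·x^2 + 4992·x^3 + 11520·x^4 + 19968·x^5 + 24576·x^6 + 18432·x^7 + 6144·x^8 + 8192·x^9)·Dx^4 + (5 + 36·x + 148·x^2 + 448·x^3 + 1056·x^4 + 1920·x^5 + 2688·x^6 + 3072·x^7 + 2304·x^8 + 1024·x^9 + 1024·x^10)·Dx^5  (order 5).
h: a_k = 0, 0, 0, 16/3, -4, 0, -16/9, 3328/315, -176/15, 0, …
ICs: h(0) = 0, h′(0) = 0, h′′(0) = 0, h′′′(0) = 32, h′′′′(0) = -96.

f: a_k = 0, 4, 0, -16/3, 0, 64/5, 0, -256/7, 0, 1024/9, …
g: a_k = 0, 4, -4, 16/3, -8, 64/5, -64/3, 256/7, -64, 1024/9, …
h₀=f·g: eliminate ⇒ L₀, order ≤ 2·2.
∫: right-multiply L₀ by Dx.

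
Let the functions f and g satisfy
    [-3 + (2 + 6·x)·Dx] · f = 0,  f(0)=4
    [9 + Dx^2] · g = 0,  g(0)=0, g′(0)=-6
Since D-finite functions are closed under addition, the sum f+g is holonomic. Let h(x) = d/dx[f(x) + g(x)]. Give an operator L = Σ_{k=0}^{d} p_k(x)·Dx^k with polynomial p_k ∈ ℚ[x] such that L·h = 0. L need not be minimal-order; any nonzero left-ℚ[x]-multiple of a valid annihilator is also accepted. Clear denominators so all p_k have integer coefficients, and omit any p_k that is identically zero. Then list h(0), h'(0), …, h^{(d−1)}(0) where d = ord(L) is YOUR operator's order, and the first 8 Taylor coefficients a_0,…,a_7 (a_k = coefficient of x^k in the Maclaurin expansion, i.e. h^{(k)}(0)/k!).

f: a_k = 4, 6, -9/2, 27/4, -405/32, 1701/64, -15309/256, 72171/512, …
g: a_k = 0, -6, 0, 9, 0, -81/20, 0, 243/280, …
L₀ := lclm(L_f,L_g); ord L₀ ≤ 1+2.
h=h₀': d/dx-closure on L₀ ⇒ L.
L = (-513 - 648·x - 972·x^2) + (-126 - 810·x - 1944·x^2 - 1944·x^3)·Dx + (-57 - 72·x - 108·x^2)·Dx^2 + (-14 - 90·x - 216·x^2 - 216·x^3)·Dx^3  (order 3).
h: a_k = 0, -9, 189/4, -405/8, 7209/64, -45927/128, 2541537/2560, -2814669/1024, …
ICs: h(0) = 0, h′(0) = -9, h′′(0) = 189/2.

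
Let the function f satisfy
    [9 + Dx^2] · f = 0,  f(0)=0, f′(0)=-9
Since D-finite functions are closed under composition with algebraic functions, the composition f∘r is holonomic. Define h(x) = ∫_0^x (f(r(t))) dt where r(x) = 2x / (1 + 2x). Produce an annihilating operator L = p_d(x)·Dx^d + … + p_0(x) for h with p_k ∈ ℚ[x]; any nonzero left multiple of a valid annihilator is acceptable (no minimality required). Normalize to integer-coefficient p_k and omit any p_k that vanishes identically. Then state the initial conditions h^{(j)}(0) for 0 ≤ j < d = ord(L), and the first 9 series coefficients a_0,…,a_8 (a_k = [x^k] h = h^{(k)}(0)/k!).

f: a_k = 0, -9, 0, 27/2, 0, -243/40, 0, 729/560, 0, …
f∘r: x↦r, Dx↦Dx/r' in L_f ⇒ L₀.
h=∫h₀ ⇒ L = L₀·Dx.
L = 36·Dx + (4 + 24·x + 48·x^2 + 32·x^3)·Dx^2 + (1 + 8·x + 24·x^2 + 32·x^3 + 16·x^4)·Dx^3  (order 3).
h: a_k = 0, 0, -9, 12, 9, -504/5, 1758/5, -6120/7, 58059/35, …
ICs: h(0) = 0, h′(0) = 0, h′′(0) = -18.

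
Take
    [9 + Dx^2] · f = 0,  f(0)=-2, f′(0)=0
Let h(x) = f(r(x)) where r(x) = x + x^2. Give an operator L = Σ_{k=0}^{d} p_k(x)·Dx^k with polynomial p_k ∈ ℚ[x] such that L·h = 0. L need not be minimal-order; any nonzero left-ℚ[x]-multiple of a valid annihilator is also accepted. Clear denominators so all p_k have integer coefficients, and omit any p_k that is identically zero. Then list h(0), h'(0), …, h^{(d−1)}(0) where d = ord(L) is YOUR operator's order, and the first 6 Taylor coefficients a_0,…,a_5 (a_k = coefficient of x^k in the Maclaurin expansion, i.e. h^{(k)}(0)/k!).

L = (9 + 54·x + 108·x^2 + 72·x^3) - 2·Dx + (1 + 2·x)·Dx^2  (order 2).
h: a_k = -2, 0, 9, 18, 9/4, -27, …
ICs: h(0) = -2, h′(0) = 0.

f: a_k = -2, 0, 9, 0, -27/4, 0, …
h₀=f(r): pull back L_f along r ⇒ L₀.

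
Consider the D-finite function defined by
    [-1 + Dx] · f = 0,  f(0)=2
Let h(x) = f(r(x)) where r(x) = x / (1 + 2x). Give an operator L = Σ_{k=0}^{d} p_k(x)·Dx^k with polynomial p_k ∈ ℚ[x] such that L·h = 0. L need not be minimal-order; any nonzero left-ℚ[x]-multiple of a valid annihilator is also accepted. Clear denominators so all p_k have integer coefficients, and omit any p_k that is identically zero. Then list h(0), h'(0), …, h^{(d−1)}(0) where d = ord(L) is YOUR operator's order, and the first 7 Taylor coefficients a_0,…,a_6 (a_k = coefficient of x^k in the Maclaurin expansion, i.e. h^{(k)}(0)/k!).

L = -1 + (1 + 4·x + 4·x^2)·Dx  (order 1).
h: a_k = 2, 2, -3, 13/3, -71/12, 147/20, -2699/360, …
ICs: h(0) = 2.

f: a_k = 2, 2, 1, 1/3, 1/12, 1/60, 1/360, …
Change of var in L_f (x↦r) gives L₀.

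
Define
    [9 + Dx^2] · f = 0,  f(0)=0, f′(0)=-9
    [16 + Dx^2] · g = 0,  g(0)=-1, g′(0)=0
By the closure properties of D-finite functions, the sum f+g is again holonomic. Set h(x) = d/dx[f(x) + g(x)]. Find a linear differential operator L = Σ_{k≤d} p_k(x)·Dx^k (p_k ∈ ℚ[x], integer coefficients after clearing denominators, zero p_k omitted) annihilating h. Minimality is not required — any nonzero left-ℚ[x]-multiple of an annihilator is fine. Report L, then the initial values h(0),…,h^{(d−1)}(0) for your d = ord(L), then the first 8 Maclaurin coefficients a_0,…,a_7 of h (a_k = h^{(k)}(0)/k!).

f: a_k = 0, -9, 0, 27/2, 0, -243/40, 0, 729/560, …
g: a_k = -1, 0, 8, 0, -32/3, 0, 256/45, 0, …
Weyl lclm of L_f,L_g ⇒ L₀ (ord ≤ 4).
h₀' ⇒ L via d/dx closure of L₀.
L = 144 + 25·Dx^2 + Dx^4  (order 4).
h: a_k = -9, 16, 81/2, -128/3, -243/8, 512/15, 729/80, -4096/315, …
ICs: h(0) = -9, h′(0) = 16, h′′(0) = 81, h′′′(0) = -256.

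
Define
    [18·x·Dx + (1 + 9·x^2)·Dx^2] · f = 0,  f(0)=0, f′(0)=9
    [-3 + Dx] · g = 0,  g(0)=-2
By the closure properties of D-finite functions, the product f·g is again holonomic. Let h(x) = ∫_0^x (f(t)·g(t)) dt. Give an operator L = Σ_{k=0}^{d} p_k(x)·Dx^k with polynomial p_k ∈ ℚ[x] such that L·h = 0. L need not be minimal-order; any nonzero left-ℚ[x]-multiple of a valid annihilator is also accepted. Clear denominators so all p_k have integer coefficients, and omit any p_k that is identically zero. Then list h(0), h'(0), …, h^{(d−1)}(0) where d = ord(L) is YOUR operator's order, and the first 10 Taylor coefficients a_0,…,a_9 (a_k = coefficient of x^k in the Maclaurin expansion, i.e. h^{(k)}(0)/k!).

f: a_k = 0, 9, 0, -27, 0, 729/5, 0, -6561/7, 0, 6561, …
g: a_k = -2, -6, -9, -9, -27/4, -81/20, -81/40, -243/280, -729/2240, -243/2240, …
f·g: L₀ = L_f ⊗_s L_g, ord ≤ 2·1.
h=∫h₀ ⇒ L = L₀·Dx.
L = (9 - 54·x + 81·x^2)·Dx + (-6 + 18·x - 54·x^2)·Dx^2 + (1 + 9·x^2)·Dx^3  (order 3).
h: a_k = 0, 0, -9, -18, -27/4, 81/5, -729/40, -2673/28, 203391/2240, 27459/56, …
ICs: h(0) = 0, h′(0) = 0, h′′(0) = -18.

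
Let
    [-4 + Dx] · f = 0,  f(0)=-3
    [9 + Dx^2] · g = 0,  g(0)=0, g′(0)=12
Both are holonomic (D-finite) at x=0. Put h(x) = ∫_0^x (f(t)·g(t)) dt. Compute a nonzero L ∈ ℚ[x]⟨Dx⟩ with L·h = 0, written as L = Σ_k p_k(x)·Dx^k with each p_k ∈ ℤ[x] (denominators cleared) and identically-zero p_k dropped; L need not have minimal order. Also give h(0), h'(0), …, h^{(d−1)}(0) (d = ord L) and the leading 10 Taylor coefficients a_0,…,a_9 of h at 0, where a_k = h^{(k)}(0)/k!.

L = 25·Dx - 8·Dx^2 + Dx^3  (order 3).
h: a_k = 0, 0, -18, -48, -117/2, -168/5, 79/20, 858/35, 25481/1120, 527/45, …
ICs: h(0) = 0, h′(0) = 0, h′′(0) = -36.

f: a_k = -3, -12, -24, -32, -32, -128/5, -256/15, -1024/105, -512/105, -2048/945, …
g: a_k = 0, 12, 0, -18, 0, 81/10, 0, -243/140, 0, 243/1120, …
L₀ := L_f ⊗_s L_g (sym. prod.), ord ≤ 2.
h=∫h₀ ⇒ L = L₀·Dx.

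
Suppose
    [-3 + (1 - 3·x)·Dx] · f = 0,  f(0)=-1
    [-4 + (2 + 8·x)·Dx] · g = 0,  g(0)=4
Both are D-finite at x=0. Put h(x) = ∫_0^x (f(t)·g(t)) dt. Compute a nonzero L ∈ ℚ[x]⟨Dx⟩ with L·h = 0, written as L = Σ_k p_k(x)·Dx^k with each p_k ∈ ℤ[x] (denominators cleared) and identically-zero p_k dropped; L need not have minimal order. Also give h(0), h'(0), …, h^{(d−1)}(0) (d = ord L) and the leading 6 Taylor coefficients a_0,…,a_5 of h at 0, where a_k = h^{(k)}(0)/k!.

L = (5 + 6·x)·Dx + (-1 - x + 12·x^2)·Dx^2  (order 2).
h: a_k = 0, -4, -10, -52/3, -43, -476/5, …
ICs: h(0) = 0, h′(0) = -4.

f: a_k = -1, -3, -9, -27, -81, -243, …
g: a_k = 4, 8, -8, 16, -40, 112, …
h₀=f·g: eliminate ⇒ L₀, order ≤ 1·1.
h=∫h₀ ⇒ L = L₀·Dx.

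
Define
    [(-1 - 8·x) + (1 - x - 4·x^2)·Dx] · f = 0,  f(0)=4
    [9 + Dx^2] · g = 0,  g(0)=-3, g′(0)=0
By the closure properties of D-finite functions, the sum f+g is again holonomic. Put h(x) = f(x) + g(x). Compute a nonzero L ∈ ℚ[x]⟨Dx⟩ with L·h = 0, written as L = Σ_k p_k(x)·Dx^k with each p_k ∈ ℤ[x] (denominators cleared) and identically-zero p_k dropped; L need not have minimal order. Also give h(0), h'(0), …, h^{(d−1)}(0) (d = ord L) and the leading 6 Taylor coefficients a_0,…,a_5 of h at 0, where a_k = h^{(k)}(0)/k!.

f: a_k = 4, 4, 20, 36, 116, 260, …
g: a_k = -3, 0, 27/2, 0, -81/8, 0, …
h₀=f+g: left-lcm gives L₀, ord ≤ 3.
L = (567 + 4806·x + 3321·x^2 + 9936·x^3 + 6480·x^4 + 10368·x^5) + (-171 + 117·x + 441·x^2 - 135·x^3 + 540·x^4 + 3888·x^5 + 5184·x^6)·Dx + (63 + 534·x + 369·x^2 + 1104·x^3 + 720·x^4 + 1152·x^5)·Dx^2 + (-19 + 13·x + 49·x^2 - 15·x^3 + 60·x^4 + 432·x^5 + 576·x^6)·Dx^3  (order 3).
h: a_k = 1, 4, 67/2, 36, 847/8, 260, …
ICs: h(0) = 1, h′(0) = 4, h′′(0) = 67.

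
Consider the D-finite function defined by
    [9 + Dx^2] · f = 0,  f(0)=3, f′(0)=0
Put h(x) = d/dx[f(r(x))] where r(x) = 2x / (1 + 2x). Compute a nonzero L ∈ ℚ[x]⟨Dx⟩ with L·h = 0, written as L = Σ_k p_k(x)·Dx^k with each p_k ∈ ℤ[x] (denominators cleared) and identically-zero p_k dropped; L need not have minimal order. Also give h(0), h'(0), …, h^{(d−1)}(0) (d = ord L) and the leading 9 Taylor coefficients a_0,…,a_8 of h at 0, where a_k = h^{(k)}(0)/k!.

L = (60 + 96·x + 96·x^2) + (12 + 72·x + 144·x^2 + 96·x^3)·Dx + (1 + 8·x + 24·x^2 + 32·x^3 + 16·x^4)·Dx^2  (order 2).
h: a_k = 0, -108, 648, -1944, 2160, 58968/5, -462672/5, 14090544/35, -47223648/35, …
ICs: h(0) = 0, h′(0) = -108.

f: a_k = 3, 0, -27/2, 0, 81/8, 0, -243/80, 0, 2187/4480, …
h₀=f(r): pull back L_f along r ⇒ L₀.
Derive L from L₀ (diff closure).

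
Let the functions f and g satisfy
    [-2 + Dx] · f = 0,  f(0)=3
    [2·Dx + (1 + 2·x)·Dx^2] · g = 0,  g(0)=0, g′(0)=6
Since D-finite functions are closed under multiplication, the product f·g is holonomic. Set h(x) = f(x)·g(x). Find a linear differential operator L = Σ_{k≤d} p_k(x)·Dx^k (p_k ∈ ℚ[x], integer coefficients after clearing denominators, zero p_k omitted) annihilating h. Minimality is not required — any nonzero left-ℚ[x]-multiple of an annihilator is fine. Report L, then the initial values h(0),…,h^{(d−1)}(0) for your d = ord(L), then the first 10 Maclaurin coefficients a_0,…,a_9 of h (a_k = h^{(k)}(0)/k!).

f: a_k = 3, 6, 6, 4, 2, 4/5, 4/15, 8/105, 2/105, 4/945, …
g: a_k = 0, 6, -6, 8, -12, 96/5, -32, 384/7, -96, 512/3, …
Sym-product of L_f,L_g gives L₀ (≤ ord 2).
L = 8·x + (-2 - 8·x)·Dx + (1 + 2·x)·Dx^2  (order 2).
h: a_k = 0, 18, 18, 24, 0, 108/5, -28, 368/7, -464/5, 2516/15, …
ICs: h(0) = 0, h′(0) = 18.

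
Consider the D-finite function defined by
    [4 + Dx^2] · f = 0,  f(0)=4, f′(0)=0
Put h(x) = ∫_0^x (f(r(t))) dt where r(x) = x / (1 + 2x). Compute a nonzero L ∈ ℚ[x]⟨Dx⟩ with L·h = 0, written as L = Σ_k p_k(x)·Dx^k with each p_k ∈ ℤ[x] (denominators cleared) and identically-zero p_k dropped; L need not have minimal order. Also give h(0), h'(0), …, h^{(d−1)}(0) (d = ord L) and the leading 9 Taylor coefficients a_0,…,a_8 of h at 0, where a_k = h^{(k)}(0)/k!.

f: a_k = 4, 0, -8, 0, 8/3, 0, -16/45, 0, 8/315, …
h₀=f(r): pull back L_f along r ⇒ L₀.
h=∫h₀ ⇒ L = L₀·Dx.
L = 4·Dx + (4 + 24·x + 48·x^2 + 32·x^3)·Dx^2 + (1 + 8·x + 24·x^2 + 32·x^3 + 16·x^4)·Dx^3  (order 3).
h: a_k = 0, 4, 0, -8/3, 8, -56/3, 352/9, -24016/315, 696/5, …
ICs: h(0) = 0, h′(0) = 4, h′′(0) = 0.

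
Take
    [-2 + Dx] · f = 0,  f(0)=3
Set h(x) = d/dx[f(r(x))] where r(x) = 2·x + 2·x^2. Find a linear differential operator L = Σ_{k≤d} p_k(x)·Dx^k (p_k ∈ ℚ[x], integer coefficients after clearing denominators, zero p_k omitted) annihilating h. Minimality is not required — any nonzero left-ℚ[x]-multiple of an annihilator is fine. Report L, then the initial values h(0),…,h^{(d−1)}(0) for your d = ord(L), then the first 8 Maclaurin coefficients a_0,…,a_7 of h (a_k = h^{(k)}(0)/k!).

L = (6 + 16·x + 16·x^2) + (-1 - 2·x)·Dx  (order 1).
h: a_k = 12, 72, 240, 608, 1248, 11072/5, 52096/15, 34560/7, …
ICs: h(0) = 12.

f: a_k = 3, 6, 6, 4, 2, 4/5, 4/15, 8/105, …
Substitute x→r, Dx→(1/r')Dx; clear ⇒ L₀.
h=h₀': d/dx-closure on L₀ ⇒ L.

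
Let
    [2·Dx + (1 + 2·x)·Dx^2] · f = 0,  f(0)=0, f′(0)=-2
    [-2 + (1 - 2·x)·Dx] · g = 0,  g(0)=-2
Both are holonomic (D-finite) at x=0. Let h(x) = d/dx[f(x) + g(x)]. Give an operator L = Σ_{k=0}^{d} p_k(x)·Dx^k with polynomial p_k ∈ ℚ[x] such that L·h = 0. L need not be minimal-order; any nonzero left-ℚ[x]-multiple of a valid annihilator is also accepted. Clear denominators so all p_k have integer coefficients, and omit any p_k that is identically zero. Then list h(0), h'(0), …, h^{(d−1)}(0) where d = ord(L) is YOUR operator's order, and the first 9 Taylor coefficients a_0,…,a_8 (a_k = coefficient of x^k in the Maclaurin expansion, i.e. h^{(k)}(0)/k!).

L = (-40 - 16·x) + (-8 - 64·x - 32·x^2)·Dx + (3 + 2·x - 12·x^2 - 8·x^3)·Dx^2  (order 2).
h: a_k = -6, -12, -56, -112, -352, -704, -1920, -3840, -9728, …
ICs: h(0) = -6, h′(0) = -12.

f: a_k = 0, -2, 2, -8/3, 4, -32/5, 32/3, -128/7, 32, …
g: a_k = -2, -4, -8, -16, -32, -64, -128, -256, -512, …
Sum ⇒ L₀ = lclm(L_f,L_g) in ℚ(x)⟨Dx⟩.
h=h₀': d/dx-closure on L₀ ⇒ L.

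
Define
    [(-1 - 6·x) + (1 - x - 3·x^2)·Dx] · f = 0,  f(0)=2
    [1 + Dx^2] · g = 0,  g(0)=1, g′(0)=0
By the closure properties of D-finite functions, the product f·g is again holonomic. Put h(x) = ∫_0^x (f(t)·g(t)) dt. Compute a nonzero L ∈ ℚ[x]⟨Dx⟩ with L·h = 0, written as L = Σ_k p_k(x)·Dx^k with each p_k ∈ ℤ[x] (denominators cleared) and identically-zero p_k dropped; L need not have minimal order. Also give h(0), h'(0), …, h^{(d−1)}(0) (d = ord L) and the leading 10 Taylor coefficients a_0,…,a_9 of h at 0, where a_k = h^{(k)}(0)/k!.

L = (5 + x + 3·x^2)·Dx + (2 + 12·x)·Dx^2 + (-1 + x + 3·x^2)·Dx^3  (order 3).
h: a_k = 0, 2, 1, 7/3, 13/4, 409/60, 877/72, 9017/360, 142049/2880, 18558737/181440, …
ICs: h(0) = 0, h′(0) = 2, h′′(0) = 2.

f: a_k = 2, 2, 8, 14, 38, 80, 194, 434, 1016, 2318, …
g: a_k = 1, 0, -1/2, 0, 1/24, 0, -1/720, 0, 1/40320, 0, …
L₀ := L_f ⊗_s L_g (sym. prod.), ord ≤ 2.
∫: right-multiply L₀ by Dx.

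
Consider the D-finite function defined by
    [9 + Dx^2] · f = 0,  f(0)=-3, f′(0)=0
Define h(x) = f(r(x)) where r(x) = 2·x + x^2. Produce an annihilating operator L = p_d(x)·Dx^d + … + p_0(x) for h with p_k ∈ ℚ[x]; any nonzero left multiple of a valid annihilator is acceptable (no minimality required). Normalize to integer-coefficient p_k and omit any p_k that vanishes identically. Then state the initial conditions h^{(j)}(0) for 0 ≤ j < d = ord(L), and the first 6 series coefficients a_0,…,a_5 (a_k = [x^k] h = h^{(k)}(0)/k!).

L = (36 + 108·x + 108·x^2 + 36·x^3) - Dx + (1 + x)·Dx^2  (order 2).
h: a_k = -3, 0, 54, 54, -297/2, -324, …
ICs: h(0) = -3, h′(0) = 0.

f: a_k = -3, 0, 27/2, 0, -81/8, 0, …
Change of var in L_f (x↦r) gives L₀.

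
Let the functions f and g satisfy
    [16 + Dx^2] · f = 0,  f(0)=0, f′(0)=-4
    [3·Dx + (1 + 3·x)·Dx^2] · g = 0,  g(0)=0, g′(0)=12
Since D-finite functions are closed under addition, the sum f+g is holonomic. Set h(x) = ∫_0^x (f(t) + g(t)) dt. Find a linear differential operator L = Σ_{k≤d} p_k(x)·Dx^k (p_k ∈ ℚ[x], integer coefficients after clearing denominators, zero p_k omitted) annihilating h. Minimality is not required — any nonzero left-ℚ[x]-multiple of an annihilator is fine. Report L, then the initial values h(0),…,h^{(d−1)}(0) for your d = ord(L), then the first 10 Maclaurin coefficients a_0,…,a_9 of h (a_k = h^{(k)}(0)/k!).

f: a_k = 0, -4, 0, 32/3, 0, -128/15, 0, 1024/315, 0, -2048/2835, …
g: a_k = 0, 12, -18, 36, -81, 972/5, -486, 8748/7, -6561/2, 8748, …
L₀ := lclm(L_f,L_g); ord L₀ ≤ 2+2.
h=∫h₀ ⇒ L = L₀·Dx.
L = (1680 + 2304·x + 3456·x^2)·Dx^2 + (272 + 1584·x + 3456·x^2 + 3456·x^3)·Dx^3 + (105 + 144·x + 216·x^2)·Dx^4 + (17 + 99·x + 216·x^2 + 216·x^3)·Dx^5  (order 5).
h: a_k = 0, 0, 4, -6, 35/3, -81/5, 1394/45, -486/7, 98671/630, -729/2, …
ICs: h(0) = 0, h′(0) = 0, h′′(0) = 8, h′′′(0) = -36, h′′′′(0) = 280.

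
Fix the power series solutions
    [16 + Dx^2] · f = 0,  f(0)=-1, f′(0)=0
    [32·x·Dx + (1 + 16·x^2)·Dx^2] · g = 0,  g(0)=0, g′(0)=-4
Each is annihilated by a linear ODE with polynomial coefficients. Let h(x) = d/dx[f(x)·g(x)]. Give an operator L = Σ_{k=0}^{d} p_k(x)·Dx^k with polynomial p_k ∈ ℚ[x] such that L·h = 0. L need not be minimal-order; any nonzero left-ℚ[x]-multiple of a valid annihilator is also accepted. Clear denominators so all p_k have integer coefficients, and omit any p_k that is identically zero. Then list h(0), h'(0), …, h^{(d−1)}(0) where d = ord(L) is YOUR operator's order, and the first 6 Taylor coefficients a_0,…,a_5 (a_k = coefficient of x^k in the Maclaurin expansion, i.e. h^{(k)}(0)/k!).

L = (14080 + 602112·x^2 + 15106048·x^4 + 50331648·x^6 + 100663296·x^8 + 268435456·x^10 + 2147483648·x^12) + (8704·x + 581632·x^3 + 9175040·x^5 + 41943040·x^7 + 167772160·x^9 + 536870912·x^11)·Dx + (960 + 43520·x^2 + 1093632·x^4 + 4849664·x^6 + 16777216·x^8 + 67108864·x^10 + 268435456·x^12)·Dx^2 + (544·x + 36352·x^3 + 573440·x^5 + 2621440·x^7 + 10485760·x^9 + 33554432·x^11)·Dx^3 + (5 + 368·x^2 + 9344·x^4 + 106496·x^6 + 655360·x^8 + 3145728·x^10 + 8388608·x^12)·Dx^4  (order 4).
h: a_k = 4, 0, -160, 0, 6272/3, 0, …
ICs: h(0) = 4, h′(0) = 0, h′′(0) = -320, h′′′(0) = 0.

f: a_k = -1, 0, 8, 0, -32/3, 0, …
g: a_k = 0, -4, 0, 64/3, 0, -1024/5, …
L₀ := L_f ⊗_s L_g (sym. prod.), ord ≤ 4.
h₀' ⇒ L via d/dx closure of L₀.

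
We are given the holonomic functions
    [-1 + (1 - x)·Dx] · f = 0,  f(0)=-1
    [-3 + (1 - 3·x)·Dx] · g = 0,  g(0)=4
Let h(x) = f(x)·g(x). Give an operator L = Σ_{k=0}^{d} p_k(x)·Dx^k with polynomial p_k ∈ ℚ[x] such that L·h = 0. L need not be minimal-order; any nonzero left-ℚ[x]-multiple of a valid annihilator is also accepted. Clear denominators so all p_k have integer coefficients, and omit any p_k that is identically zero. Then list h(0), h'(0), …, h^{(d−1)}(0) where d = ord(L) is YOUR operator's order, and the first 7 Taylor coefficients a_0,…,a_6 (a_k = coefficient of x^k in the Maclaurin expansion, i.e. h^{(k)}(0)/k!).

f: a_k = -1, -1, -1, -1, -1, -1, -1, …
g: a_k = 4, 12, 36, 108, 324, 972, 2916, …
L₀ := L_f ⊗_s L_g (sym. prod.), ord ≤ 1.
L = (-4 + 6·x) + (1 - 4·x + 3·x^2)·Dx  (order 1).
h: a_k = -4, -16, -52, -160, -484, -1456, -4372, …
ICs: h(0) = -4.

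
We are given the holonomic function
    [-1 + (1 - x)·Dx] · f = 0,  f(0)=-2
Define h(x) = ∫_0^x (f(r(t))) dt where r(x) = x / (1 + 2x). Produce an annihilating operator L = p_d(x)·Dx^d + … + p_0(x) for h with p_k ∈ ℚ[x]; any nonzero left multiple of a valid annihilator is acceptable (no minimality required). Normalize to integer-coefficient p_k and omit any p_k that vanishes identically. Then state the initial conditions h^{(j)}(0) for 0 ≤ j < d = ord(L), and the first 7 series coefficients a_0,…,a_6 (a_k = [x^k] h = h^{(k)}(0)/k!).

f: a_k = -2, -2, -2, -2, -2, -2, -2, …
Change of var in L_f (x↦r) gives L₀.
h=∫h₀ ⇒ L = L₀·Dx.
L = -Dx + (1 + 3·x + 2·x^2)·Dx^2  (order 2).
h: a_k = 0, -2, -1, 2/3, -1/2, 2/5, -1/3, …
ICs: h(0) = 0, h′(0) = -2.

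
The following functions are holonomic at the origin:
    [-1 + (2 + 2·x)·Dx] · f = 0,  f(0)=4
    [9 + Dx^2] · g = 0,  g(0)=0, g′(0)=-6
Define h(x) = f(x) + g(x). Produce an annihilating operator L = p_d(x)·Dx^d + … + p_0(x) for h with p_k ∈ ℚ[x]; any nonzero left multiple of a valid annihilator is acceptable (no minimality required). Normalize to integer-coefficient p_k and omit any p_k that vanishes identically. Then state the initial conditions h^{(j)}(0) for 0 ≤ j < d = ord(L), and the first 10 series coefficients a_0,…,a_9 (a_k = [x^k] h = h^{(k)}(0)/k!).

f: a_k = 4, 2, -1/2, 1/4, -5/32, 7/64, -21/256, 33/512, -429/8192, 715/16384, …
g: a_k = 0, -6, 0, 9, 0, -81/20, 0, 243/280, 0, -243/2240, …
Weyl lclm of L_f,L_g ⇒ L₀ (ord ≤ 3).
L = (-351 - 648·x - 324·x^2) + (630 + 1926·x + 1944·x^2 + 648·x^3)·Dx + (-39 - 72·x - 36·x^2)·Dx^2 + (70 + 214·x + 216·x^2 + 72·x^3)·Dx^3  (order 3).
h: a_k = 4, -4, -1/2, 37/4, -5/32, -1261/320, -21/256, 16707/17920, -429/8192, -37183/573440, …
ICs: h(0) = 4, h′(0) = -4, h′′(0) = -1.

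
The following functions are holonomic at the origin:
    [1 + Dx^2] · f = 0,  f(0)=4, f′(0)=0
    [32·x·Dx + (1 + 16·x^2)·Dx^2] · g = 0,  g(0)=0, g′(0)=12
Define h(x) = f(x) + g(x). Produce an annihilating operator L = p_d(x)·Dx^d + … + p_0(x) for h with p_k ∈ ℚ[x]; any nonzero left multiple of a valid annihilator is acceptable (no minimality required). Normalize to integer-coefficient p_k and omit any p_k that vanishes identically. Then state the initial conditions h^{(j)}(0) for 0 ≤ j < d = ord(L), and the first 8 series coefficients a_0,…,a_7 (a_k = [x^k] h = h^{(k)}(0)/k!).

f: a_k = 4, 0, -2, 0, 1/6, 0, -1/180, 0, …
g: a_k = 0, 12, 0, -64, 0, 3072/5, 0, -49152/7, …
L₀ := lclm(L_f,L_g); ord L₀ ≤ 2+2.
L = (-6112·x + 99328·x^3 + 8192·x^5)·Dx + (-31 + 1072·x^2 + 25344·x^4 + 4096·x^6)·Dx^2 + (-6112·x + 99328·x^3 + 8192·x^5)·Dx^3 + (-31 + 1072·x^2 + 25344·x^4 + 4096·x^6)·Dx^4  (order 4).
h: a_k = 4, 12, -2, -64, 1/6, 3072/5, -1/180, -49152/7, …
ICs: h(0) = 4, h′(0) = 12, h′′(0) = -4, h′′′(0) = -384.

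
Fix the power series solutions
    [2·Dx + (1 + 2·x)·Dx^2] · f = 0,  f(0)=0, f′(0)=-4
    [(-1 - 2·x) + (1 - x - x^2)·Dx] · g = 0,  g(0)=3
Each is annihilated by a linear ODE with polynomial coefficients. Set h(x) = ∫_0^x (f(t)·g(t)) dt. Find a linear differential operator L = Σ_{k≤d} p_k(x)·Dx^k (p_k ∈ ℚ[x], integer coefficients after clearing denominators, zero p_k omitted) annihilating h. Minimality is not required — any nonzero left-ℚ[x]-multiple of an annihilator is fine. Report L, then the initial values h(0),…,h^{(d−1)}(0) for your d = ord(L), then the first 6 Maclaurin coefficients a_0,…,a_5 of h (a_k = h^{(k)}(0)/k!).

f: a_k = 0, -4, 4, -16/3, 8, -64/5, …
g: a_k = 3, 3, 6, 9, 15, 24, …
L₀ := L_f ⊗_s L_g (sym. prod.), ord ≤ 2.
∫: right-multiply L₀ by Dx.
L = (4 + 8·x)·Dx + (10·x + 10·x^2)·Dx^2 + (-1 - x + 3·x^2 + 2·x^3)·Dx^3  (order 3).
h: a_k = 0, 0, -6, 0, -7, -4/5, …
ICs: h(0) = 0, h′(0) = 0, h′′(0) = -12.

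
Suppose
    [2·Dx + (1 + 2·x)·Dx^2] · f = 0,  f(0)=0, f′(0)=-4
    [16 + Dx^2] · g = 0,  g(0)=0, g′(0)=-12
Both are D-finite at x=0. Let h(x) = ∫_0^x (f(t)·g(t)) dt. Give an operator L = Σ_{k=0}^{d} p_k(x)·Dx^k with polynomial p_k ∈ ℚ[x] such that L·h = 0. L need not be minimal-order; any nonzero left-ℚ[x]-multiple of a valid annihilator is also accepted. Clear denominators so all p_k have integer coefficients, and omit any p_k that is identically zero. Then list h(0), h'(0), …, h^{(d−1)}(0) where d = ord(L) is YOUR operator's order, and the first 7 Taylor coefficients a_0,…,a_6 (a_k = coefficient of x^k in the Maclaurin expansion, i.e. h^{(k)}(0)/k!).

f: a_k = 0, -4, 4, -16/3, 8, -64/5, 64/3, …
g: a_k = 0, -12, 0, 32, 0, -128/5, 0, …
L₀ := L_f ⊗_s L_g (sym. prod.), ord ≤ 4.
h=∫₀ˣh₀: take L = L₀·Dx.
L = (2688 + 27648·x + 93184·x^2 + 131072·x^3 + 65536·x^4)·Dx + (896 + 5888·x + 12288·x^2 + 8192·x^3)·Dx^2 + (408 + 3712·x + 11904·x^2 + 16384·x^3 + 8192·x^4)·Dx^3 + (56 + 368·x + 768·x^2 + 512·x^3)·Dx^4 + (15 + 124·x + 380·x^2 + 512·x^3 + 256·x^4)·Dx^5  (order 5).
h: a_k = 0, 0, 0, 16, -12, -64/5, 16/3, …
ICs: h(0) = 0, h′(0) = 0, h′′(0) = 0, h′′′(0) = 96, h′′′′(0) = -288.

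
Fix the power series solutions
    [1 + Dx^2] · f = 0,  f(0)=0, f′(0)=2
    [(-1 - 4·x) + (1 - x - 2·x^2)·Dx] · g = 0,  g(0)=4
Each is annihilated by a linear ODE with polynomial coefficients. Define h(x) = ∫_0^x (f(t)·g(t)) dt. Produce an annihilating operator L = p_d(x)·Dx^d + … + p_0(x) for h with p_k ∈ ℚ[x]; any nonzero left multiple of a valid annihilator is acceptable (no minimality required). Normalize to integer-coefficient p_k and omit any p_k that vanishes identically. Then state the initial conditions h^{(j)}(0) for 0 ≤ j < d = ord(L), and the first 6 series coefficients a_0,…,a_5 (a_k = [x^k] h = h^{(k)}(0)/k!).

L = (3 + x + 2·x^2)·Dx + (2 + 8·x)·Dx^2 + (-1 + x + 2·x^2)·Dx^3  (order 3).
h: a_k = 0, 0, 4, 8/3, 17/3, 116/15, …
ICs: h(0) = 0, h′(0) = 0, h′′(0) = 8.

f: a_k = 0, 2, 0, -1/3, 0, 1/60, …
g: a_k = 4, 4, 12, 20, 44, 84, …
L₀ := L_f ⊗_s L_g (sym. prod.), ord ≤ 2.
Integrate: L := L₀·Dx.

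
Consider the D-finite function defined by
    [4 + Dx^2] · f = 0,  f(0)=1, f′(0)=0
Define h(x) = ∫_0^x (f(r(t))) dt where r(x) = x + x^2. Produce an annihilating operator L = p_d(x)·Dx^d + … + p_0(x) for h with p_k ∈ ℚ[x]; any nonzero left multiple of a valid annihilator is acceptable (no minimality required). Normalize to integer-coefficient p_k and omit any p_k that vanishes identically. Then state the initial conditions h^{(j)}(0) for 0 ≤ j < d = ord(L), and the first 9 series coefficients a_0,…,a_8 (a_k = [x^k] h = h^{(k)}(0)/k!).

f: a_k = 1, 0, -2, 0, 2/3, 0, -4/45, 0, 2/315, …
Substitute x→r, Dx→(1/r')Dx; clear ⇒ L₀.
Integrate: L := L₀·Dx.
L = (4 + 24·x + 48·x^2 + 32·x^3)·Dx - 2·Dx^2 + (1 + 2·x)·Dx^3  (order 3).
h: a_k = 0, 1, 0, -2/3, -1, -4/15, 4/9, 176/315, 4/15, …
ICs: h(0) = 0, h′(0) = 1, h′′(0) = 0.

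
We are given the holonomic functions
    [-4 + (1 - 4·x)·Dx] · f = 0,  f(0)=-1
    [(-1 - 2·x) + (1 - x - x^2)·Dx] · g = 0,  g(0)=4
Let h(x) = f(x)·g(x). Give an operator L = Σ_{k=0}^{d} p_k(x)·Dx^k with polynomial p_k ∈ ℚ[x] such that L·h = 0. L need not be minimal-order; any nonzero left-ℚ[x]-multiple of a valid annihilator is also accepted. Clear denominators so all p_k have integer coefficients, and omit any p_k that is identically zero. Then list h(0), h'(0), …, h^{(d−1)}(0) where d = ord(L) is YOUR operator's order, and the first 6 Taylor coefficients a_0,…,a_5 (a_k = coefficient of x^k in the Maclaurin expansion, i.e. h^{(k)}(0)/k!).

f: a_k = -1, -4, -16, -64, -256, -1024, …
g: a_k = 4, 4, 8, 12, 20, 32, …
h₀=f·g: eliminate ⇒ L₀, order ≤ 1·1.
L = (-5 + 6·x + 12·x^2) + (1 - 5·x + 3·x^2 + 4·x^3)·Dx  (order 1).
h: a_k = -4, -20, -88, -364, -1476, -5936, …
ICs: h(0) = -4.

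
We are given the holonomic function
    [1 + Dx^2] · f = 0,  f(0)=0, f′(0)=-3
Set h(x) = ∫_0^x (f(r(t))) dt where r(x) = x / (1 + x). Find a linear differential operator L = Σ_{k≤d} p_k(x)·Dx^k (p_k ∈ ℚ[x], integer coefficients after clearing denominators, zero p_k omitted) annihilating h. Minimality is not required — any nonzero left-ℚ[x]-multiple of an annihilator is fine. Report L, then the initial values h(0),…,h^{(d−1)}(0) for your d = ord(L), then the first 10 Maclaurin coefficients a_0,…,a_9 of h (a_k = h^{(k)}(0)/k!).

f: a_k = 0, -3, 0, 1/2, 0, -1/40, 0, 1/1680, 0, -1/120960, …
Change of var in L_f (x↦r) gives L₀.
h=∫₀ˣh₀: take L = L₀·Dx.
L = Dx + (2 + 6·x + 6·x^2 + 2·x^3)·Dx^2 + (1 + 4·x + 6·x^2 + 4·x^3 + x^4)·Dx^3  (order 3).
h: a_k = 0, 0, -3/2, 1, -5/8, 3/10, -1/240, -15/56, 6931/13440, -1591/2160, …
ICs: h(0) = 0, h′(0) = 0, h′′(0) = -3.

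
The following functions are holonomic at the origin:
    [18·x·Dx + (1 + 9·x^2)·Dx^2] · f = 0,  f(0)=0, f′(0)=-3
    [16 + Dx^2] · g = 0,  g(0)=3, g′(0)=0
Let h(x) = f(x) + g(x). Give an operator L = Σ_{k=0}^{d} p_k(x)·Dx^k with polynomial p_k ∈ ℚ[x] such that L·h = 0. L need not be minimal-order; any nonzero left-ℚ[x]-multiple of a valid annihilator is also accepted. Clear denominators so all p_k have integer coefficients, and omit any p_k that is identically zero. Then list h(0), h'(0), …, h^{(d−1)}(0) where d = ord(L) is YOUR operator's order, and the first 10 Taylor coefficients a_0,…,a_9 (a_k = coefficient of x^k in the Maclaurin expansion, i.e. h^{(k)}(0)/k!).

f: a_k = 0, -3, 0, 9, 0, -243/5, 0, 2187/7, 0, -2187, …
g: a_k = 3, 0, -24, 0, 32, 0, -256/15, 0, 512/105, 0, …
f+g: L₀ = lclm(L_f,L_g), ord ≤ 2+2.
L = (-13248·x + 181440·x^3 + 186624·x^5)·Dx + (-16 + 6048·x^2 + 66096·x^4 + 93312·x^6)·Dx^2 + (-828·x + 11340·x^3 + 11664·x^5)·Dx^3 + (-1 + 378·x^2 + 4131·x^4 + 5832·x^6)·Dx^4  (order 4).
h: a_k = 3, -3, -24, 9, 32, -243/5, -256/15, 2187/7, 512/105, -2187, …
ICs: h(0) = 3, h′(0) = -3, h′′(0) = -48, h′′′(0) = 54.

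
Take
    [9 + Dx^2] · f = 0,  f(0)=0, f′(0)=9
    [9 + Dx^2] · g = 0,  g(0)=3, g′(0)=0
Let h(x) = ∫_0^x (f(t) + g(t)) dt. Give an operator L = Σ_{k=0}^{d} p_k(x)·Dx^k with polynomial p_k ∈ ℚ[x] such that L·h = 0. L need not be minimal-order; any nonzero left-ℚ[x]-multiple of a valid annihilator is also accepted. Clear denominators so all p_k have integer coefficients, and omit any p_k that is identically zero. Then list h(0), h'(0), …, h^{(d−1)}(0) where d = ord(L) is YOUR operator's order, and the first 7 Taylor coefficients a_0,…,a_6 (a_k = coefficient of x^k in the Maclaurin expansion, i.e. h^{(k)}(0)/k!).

L = 9·Dx + Dx^3  (order 3).
h: a_k = 0, 3, 9/2, -9/2, -27/8, 81/40, 81/80, …
ICs: h(0) = 0, h′(0) = 3, h′′(0) = 9.

f: a_k = 0, 9, 0, -27/2, 0, 243/40, 0, …
g: a_k = 3, 0, -27/2, 0, 81/8, 0, -243/80, …
Weyl lclm of L_f,L_g ⇒ L₀ (ord ≤ 4).
h=∫₀ˣh₀: take L = L₀·Dx.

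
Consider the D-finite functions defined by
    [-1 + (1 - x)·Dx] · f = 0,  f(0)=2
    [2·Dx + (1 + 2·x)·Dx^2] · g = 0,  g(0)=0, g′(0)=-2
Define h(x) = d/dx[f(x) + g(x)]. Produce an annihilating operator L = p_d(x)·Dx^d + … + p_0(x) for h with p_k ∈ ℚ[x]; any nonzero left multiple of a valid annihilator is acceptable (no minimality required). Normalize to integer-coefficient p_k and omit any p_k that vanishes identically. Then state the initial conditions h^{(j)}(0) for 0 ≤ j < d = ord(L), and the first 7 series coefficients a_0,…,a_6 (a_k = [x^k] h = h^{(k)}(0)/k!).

f: a_k = 2, 2, 2, 2, 2, 2, 2, …
g: a_k = 0, -2, 2, -8/3, 4, -32/5, 32/3, …
Weyl lclm of L_f,L_g ⇒ L₀ (ord ≤ 3).
h₀' ⇒ L via d/dx closure of L₀.
L = (14 + 4·x) + (-1 + 20·x + 8·x^2)·Dx + (-2 - 3·x + 3·x^2 + 2·x^3)·Dx^2  (order 2).
h: a_k = 0, 8, -2, 24, -22, 76, -114, …
ICs: h(0) = 0, h′(0) = 8.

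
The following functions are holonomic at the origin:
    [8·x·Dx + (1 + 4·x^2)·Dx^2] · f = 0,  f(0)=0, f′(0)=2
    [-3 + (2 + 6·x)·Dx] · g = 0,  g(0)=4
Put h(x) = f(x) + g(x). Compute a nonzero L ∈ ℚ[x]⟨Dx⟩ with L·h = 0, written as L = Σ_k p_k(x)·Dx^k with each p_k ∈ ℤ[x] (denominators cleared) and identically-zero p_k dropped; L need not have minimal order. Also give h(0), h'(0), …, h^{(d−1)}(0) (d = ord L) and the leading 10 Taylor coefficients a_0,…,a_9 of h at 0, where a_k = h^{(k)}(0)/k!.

f: a_k = 0, 2, 0, -8/3, 0, 32/5, 0, -128/7, 0, 512/9, …
g: a_k = 4, 6, -9/2, 27/4, -405/32, 1701/64, -15309/256, 72171/512, -2814669/8192, 14073345/16384, …
Weyl lclm of L_f,L_g ⇒ L₀ (ord ≤ 3).
L = (-48 - 360·x + 576·x^2 + 864·x^3)·Dx + (-59 - 192·x - 120·x^2 + 2304·x^3 + 3024·x^4)·Dx^2 + (-6 + 14·x + 144·x^2 + 272·x^3 + 672·x^4 + 864·x^5)·Dx^3  (order 3).
h: a_k = 4, 8, -9/2, 49/12, -405/32, 10553/320, -15309/256, 439661/3584, -2814669/8192, 135048713/147456, …
ICs: h(0) = 4, h′(0) = 8, h′′(0) = -9.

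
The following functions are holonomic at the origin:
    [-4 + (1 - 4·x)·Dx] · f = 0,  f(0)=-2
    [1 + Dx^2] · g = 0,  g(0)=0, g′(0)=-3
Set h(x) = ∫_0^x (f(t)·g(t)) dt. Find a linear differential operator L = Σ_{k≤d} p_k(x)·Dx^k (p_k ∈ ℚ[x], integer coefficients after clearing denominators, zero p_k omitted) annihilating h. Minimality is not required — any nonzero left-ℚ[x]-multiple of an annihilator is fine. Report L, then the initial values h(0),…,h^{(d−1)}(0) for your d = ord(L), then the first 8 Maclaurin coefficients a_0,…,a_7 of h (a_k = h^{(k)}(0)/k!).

L = (-1 + 4·x)·Dx + 8·Dx^2 + (-1 + 4·x)·Dx^3  (order 3).
h: a_k = 0, 0, 3, 8, 95/4, 76, 30401/120, 4343/5, …
ICs: h(0) = 0, h′(0) = 0, h′′(0) = 6.

f: a_k = -2, -8, -32, -128, -512, -2048, -8192, -32768, …
g: a_k = 0, -3, 0, 1/2, 0, -1/40, 0, 1/1680, …
L₀ := L_f ⊗_s L_g (sym. prod.), ord ≤ 2.
Integrate: L := L₀·Dx.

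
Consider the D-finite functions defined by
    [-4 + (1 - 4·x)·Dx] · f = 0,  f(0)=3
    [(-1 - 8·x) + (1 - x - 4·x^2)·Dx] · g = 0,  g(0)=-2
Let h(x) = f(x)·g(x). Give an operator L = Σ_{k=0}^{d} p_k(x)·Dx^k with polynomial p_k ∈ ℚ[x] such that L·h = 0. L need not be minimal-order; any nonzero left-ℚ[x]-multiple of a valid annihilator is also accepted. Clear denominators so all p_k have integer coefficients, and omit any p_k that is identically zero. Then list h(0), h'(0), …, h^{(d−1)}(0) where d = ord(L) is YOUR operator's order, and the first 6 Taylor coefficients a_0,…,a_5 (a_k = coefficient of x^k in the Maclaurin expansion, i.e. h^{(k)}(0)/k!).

L = (-5 + 48·x^2) + (1 - 5·x + 16·x^3)·Dx  (order 1).
h: a_k = -6, -30, -150, -654, -2790, -11550, …
ICs: h(0) = -6.

f: a_k = 3, 12, 48, 192, 768, 3072, …
g: a_k = -2, -2, -10, -18, -58, -130, …
Sym-product of L_f,L_g gives L₀ (≤ ord 1).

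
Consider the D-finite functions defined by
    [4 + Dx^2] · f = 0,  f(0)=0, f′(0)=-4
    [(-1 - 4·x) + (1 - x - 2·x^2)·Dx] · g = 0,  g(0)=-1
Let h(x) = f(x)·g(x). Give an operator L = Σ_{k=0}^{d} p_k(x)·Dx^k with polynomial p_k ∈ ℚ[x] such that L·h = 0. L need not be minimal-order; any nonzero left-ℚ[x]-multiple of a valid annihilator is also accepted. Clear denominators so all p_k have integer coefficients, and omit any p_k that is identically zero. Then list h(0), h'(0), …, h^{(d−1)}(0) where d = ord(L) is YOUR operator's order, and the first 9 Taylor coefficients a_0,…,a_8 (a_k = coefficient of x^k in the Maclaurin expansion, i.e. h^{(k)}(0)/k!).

f: a_k = 0, -4, 0, 8/3, 0, -8/15, 0, 16/315, 0, …
g: a_k = -1, -1, -3, -5, -11, -21, -43, -85, -171, …
Product ⇒ symmetric product L₀, ord ≤ 2.
L = (4·x + 8·x^2) + (2 + 8·x)·Dx + (-1 + x + 2·x^2)·Dx^2  (order 2).
h: a_k = 0, 4, 4, 28/3, 52/3, 548/15, 356/5, 45428/315, 90284/315, …
ICs: h(0) = 0, h′(0) = 4.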